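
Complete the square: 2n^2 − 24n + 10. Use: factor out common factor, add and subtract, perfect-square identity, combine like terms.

2(n − 6)^2 − 62

2n^2 − 24n + 10
= 2(n^2 − 12n) + 10    [factor out 2 from the n-terms]
= 2(n^2 − 12n + 36 − 36) + 10    [add and subtract 36 inside the bracket]
= 2(n − 6)^2 − 72 + 10    [perfect-square identity]
= 2(n − 6)^2 − 62    [combine constants]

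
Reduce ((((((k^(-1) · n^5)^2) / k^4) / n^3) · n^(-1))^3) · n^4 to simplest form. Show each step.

k^(-18)·n^22

((((((k^(-1) · n^5)^2) / k^4) / n^3) · n^(-1))^3) · n^4
= ((((((k^(-1) · n^5)^2) / k^4) / n^3)^3) · ((n^(-1))^3)) · n^4    [power of a product]
= ((((((k^(-1) · n^5)^2) / k^4)^3) / ((n^3)^3)) · ((n^(-1))^3)) · n^4    [power of a quotient]
= ((((((k^(-1) · n^5)^2)^3) / ((k^4)^3)) / ((n^3)^3)) · ((n^(-1))^3)) · n^4    [power of a quotient]
= (((((k^(-1) · n^5)^6) / ((k^4)^3)) / ((n^3)^3)) · ((n^(-1))^3)) · n^4    [power of a power]
= ((((((k^(-1))^6) · ((n^5)^6)) / ((k^4)^3)) / ((n^3)^3)) · ((n^(-1))^3)) · n^4    [power of a product]
= ((((k^(-6) · ((n^5)^6)) / ((k^4)^3)) / ((n^3)^3)) · ((n^(-1))^3)) · n^4    [power of a power]
= ((((k^(-6) · n^30) / ((k^4)^3)) / ((n^3)^3)) · ((n^(-1))^3)) · n^4    [power of a power]
= ((((k^(-6) · n^30) / k^12) / ((n^3)^3)) · ((n^(-1))^3)) · n^4    [power of a power]
= ((((k^(-6) · n^30) / k^12) / n^9) · ((n^(-1))^3)) · n^4    [power of a power]
= ((((k^(-6) · n^30) / k^12) / n^9) · n^(-3)) · n^4    [power of a power]
= k^(-18)·n^22    [quotient of powers; product of powers]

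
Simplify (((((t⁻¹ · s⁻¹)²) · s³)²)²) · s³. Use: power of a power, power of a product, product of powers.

s⁷t⁻⁸

(((((t⁻¹ · s⁻¹)²) · s³)²)²) · s³
= ((((t⁻¹ · s⁻¹)²) · s³)⁴) · s³    [power of a power]
= ((((t⁻¹ · s⁻¹)²)⁴) · ((s³)⁴)) · s³    [power of a product]
= (((t⁻¹ · s⁻¹)⁸) · ((s³)⁴)) · s³    [power of a power]
= ((((t⁻¹)⁸) · ((s⁻¹)⁸)) · ((s³)⁴)) · s³    [power of a product]
= ((t⁻⁸ · ((s⁻¹)⁸)) · ((s³)⁴)) · s³    [power of a power]
= ((t⁻⁸ · s⁻⁸) · ((s³)⁴)) · s³    [power of a power]
= ((t⁻⁸ · s⁻⁸) · s¹²) · s³    [power of a power]
= s⁷t⁻⁸    [product of powers]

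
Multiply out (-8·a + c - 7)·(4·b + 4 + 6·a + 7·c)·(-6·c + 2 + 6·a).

(-8·a + c - 7)·(4·b + 4 + 6·a + 7·c)·(-6·c + 2 + 6·a)
= (-32·a·b - 32·a - 48·a² - 56·a·c + 4·b·c + 4·c + 6·a·c + 7·c² - 28·b - 28 - 42·a - 49·c)·(-6·c + 2 + 6·a)    [distributive law]
= (-32·a·b - 74·a - 48·a² - 50·a·c + 4·b·c - 45·c + 7·c² - 28·b - 28)·(-6·c + 2 + 6·a)    [combine like terms]
= 192·a·b·c - 64·a·b - 192·a²·b + 444·a·c - 148·a - 444·a² + 288·a²·c - 96·a² - 288·a³ + 300·a·c² - 100·a·c - 300·a²·c - 24·b·c² + 8·b·c + 24·a·b·c + 270·c² - 90·c - 270·a·c - 42·c³ + 14·c² + 42·a·c² + 168·b·c - 56·b - 168·a·b + 168·c - 56 - 168·a    [distributive law]
= 216·a·b·c - 232·a·b - 192·a²·b + 74·a·c - 316·a - 540·a² - 12·a²·c - 288·a³ + 342·a·c² - 24·b·c² + 176·b·c + 284·c² + 78·c - 42·c³ - 56·b - 56    [combine like terms]

216·a·b·c - 232·a·b - 192·a²·b + 74·a·c - 316·a - 540·a² - 12·a²·c - 288·a³ + 342·a·c² - 24·b·c² + 176·b·c + 284·c² + 78·c - 42·c³ - 56·b - 56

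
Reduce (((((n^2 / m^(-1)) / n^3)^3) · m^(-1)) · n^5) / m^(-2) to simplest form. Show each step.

(((((n^2 / m^(-1)) / n^3)^3) · m^(-1)) · n^5) / m^(-2)
= (((((n^2 / m^(-1))^3) / ((n^3)^3)) · m^(-1)) · n^5) / m^(-2)    [power of a quotient]
= ((((((n^2)^3) / ((m^(-1))^3)) / ((n^3)^3)) · m^(-1)) · n^5) / m^(-2)    [power of a quotient]
= ((((n^6 / ((m^(-1))^3)) / ((n^3)^3)) · m^(-1)) · n^5) / m^(-2)    [power of a power]
= ((((n^6 / m^(-3)) / ((n^3)^3)) · m^(-1)) · n^5) / m^(-2)    [power of a power]
= ((((n^6 / m^(-3)) / n^9) · m^(-1)) · n^5) / m^(-2)    [power of a power]
= m^4n^2    [quotient of powers; product of powers]

m^4n^2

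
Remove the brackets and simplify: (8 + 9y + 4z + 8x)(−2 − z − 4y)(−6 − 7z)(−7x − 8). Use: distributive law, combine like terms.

−1440x − 768 − 2736xz − 1664z − 1400xz² − 1088z² − 3636xy − 2400y − 5292xyz − 4000yz − 1225xyz² − 1400yz² − 1512xy² − 1728y² − 1764xy²z − 2016y²z − 196xz³ − 224z³ − 672x² − 1120x²z − 392x²z² − 1344x²y − 1568x²yz

(8 + 9y + 4z + 8x)(−2 − z − 4y)(−6 − 7z)(−7x − 8)
= (−16 − 8z − 32y − 18y − 9yz − 36y² − 8z − 4z² − 16yz − 16x − 8xz − 32xy)(−6 − 7z)(−7x − 8)    [distributive law]
= (−16 − 16z − 50y − 25yz − 36y² − 4z² − 16x − 8xz − 32xy)(−6 − 7z)(−7x − 8)    [combine like terms]
= (96 + 112z + 96z + 112z² + 300y + 350yz + 150yz + 175yz² + 216y² + 252y²z + 24z² + 28z³ + 96x + 112xz + 48xz + 56xz² + 192xy + 224xyz)(−7x − 8)    [distributive law]
= (96 + 208z + 136z² + 300y + 500yz + 175yz² + 216y² + 252y²z + 28z³ + 96x + 160xz + 56xz² + 192xy + 224xyz)(−7x − 8)    [combine like terms]
= −672x − 768 − 1456xz − 1664z − 952xz² − 1088z² − 2100xy − 2400y − 3500xyz − 4000yz − 1225xyz² − 1400yz² − 1512xy² − 1728y² − 1764xy²z − 2016y²z − 196xz³ − 224z³ − 672x² − 768x − 1120x²z − 1280xz − 392x²z² − 448xz² − 1344x²y − 1536xy − 1568x²yz − 1792xyz    [distributive law]
= −1440x − 768 − 2736xz − 1664z − 1400xz² − 1088z² − 3636xy − 2400y − 5292xyz − 4000yz − 1225xyz² − 1400yz² − 1512xy² − 1728y² − 1764xy²z − 2016y²z − 196xz³ − 224z³ − 672x² − 1120x²z − 392x²z² − 1344x²y − 1568x²yz    [combine like terms]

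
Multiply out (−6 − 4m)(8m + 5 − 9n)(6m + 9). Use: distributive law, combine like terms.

(−6 − 4m)(8m + 5 − 9n)(6m + 9)
= (−48m − 30 + 54n − 32m² − 20m + 36mn)(6m + 9)    [distributive law]
= (−68m − 30 + 54n − 32m² + 36mn)(6m + 9)    [combine like terms]
= −408m² − 612m − 180m − 270 + 324mn + 486n − 192m³ − 288m² + 216m²n + 324mn    [distributive law]
= −696m² − 792m − 270 + 648mn + 486n − 192m³ + 216m²n    [combine like terms]

−696m² − 792m − 270 + 648mn + 486n − 192m³ + 216m²n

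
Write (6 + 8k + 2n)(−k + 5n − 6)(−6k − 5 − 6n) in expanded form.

364k^2 + 486k + 26kn + 126n − 158n^2 + 180 + 48k^3 − 180k^2n − 288kn^2 − 60n^3

(6 + 8k + 2n)(−k + 5n − 6)(−6k − 5 − 6n)
= (−6k + 30n − 36 − 8k^2 + 40kn − 48k − 2kn + 10n^2 − 12n)(−6k − 5 − 6n)    [distributive law]
= (−54k + 18n − 36 − 8k^2 + 38kn + 10n^2)(−6k − 5 − 6n)    [combine like terms]
= 324k^2 + 270k + 324kn − 108kn − 90n − 108n^2 + 216k + 180 + 216n + 48k^3 + 40k^2 + 48k^2n − 228k^2n − 190kn − 228kn^2 − 60kn^2 − 50n^2 − 60n^3    [distributive law]
= 364k^2 + 486k + 26kn + 126n − 158n^2 + 180 + 48k^3 − 180k^2n − 288kn^2 − 60n^3    [combine like terms]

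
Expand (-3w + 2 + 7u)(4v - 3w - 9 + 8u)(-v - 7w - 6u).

(-3w + 2 + 7u)(4v - 3w - 9 + 8u)(-v - 7w - 6u)
= (-12vw + 9w² + 27w - 24uw + 8v - 6w - 18 + 16u + 28uv - 21uw - 63u + 56u²)(-v - 7w - 6u)    [distributive law]
= (-12vw + 9w² + 21w - 45uw + 8v - 18 - 47u + 28uv + 56u²)(-v - 7w - 6u)    [combine like terms]
= 12v²w + 84vw² + 72uvw - 9vw² - 63w³ - 54uw² - 21vw - 147w² - 126uw + 45uvw + 315uw² + 270u²w - 8v² - 56vw - 48uv + 18v + 126w + 108u + 47uv + 329uw + 282u² - 28uv² - 196uvw - 168u²v - 56u²v - 392u²w - 336u³    [distributive law]
= 12v²w + 75vw² - 79uvw - 63w³ + 261uw² - 77vw - 147w² + 203uw - 122u²w - 8v² - uv + 18v + 126w + 108u + 282u² - 28uv² - 224u²v - 336u³    [combine like terms]

12v²w + 75vw² - 79uvw - 63w³ + 261uw² - 77vw - 147w² + 203uw - 122u²w - 8v² - uv + 18v + 126w + 108u + 282u² - 28uv² - 224u²v - 336u³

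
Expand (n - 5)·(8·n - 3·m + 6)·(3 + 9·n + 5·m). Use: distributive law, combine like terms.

(n - 5)·(8·n - 3·m + 6)·(3 + 9·n + 5·m)
= (8·n^2 - 3·m·n + 6·n - 40·n + 15·m - 30)·(3 + 9·n + 5·m)    [distributive law]
= (8·n^2 - 3·m·n - 34·n + 15·m - 30)·(3 + 9·n + 5·m)    [combine like terms]
= 24·n^2 + 72·n^3 + 40·m·n^2 - 9·m·n - 27·m·n^2 - 15·m^2·n - 102·n - 306·n^2 - 170·m·n + 45·m + 135·m·n + 75·m^2 - 90 - 270·n - 150·m    [distributive law]
= -282·n^2 + 72·n^3 + 13·m·n^2 - 44·m·n - 15·m^2·n - 372·n - 105·m + 75·m^2 - 90    [combine like terms]

-282·n^2 + 72·n^3 + 13·m·n^2 - 44·m·n - 15·m^2·n - 372·n - 105·m + 75·m^2 - 90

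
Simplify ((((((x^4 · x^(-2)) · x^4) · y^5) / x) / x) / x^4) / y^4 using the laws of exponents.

((((((x^4 · x^(-2)) · x^4) · y^5) / x) / x) / x^4) / y^4
= (((((x^2 · x^4) · y^5) / x) / x) / x^4) / y^4    [product of powers]
= ((((x^6 · y^5) / x) / x) / x^4) / y^4    [product of powers]
= y    [quotient of powers; product of powers]

y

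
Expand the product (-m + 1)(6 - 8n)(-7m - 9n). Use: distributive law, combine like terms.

42m^2 + 110mn - 56m^2n - 72mn^2 - 42m - 54n + 72n^2

(-m + 1)(6 - 8n)(-7m - 9n)
= (-6m + 8mn + 6 - 8n)(-7m - 9n)    [distributive law]
= 42m^2 + 54mn - 56m^2n - 72mn^2 - 42m - 54n + 56mn + 72n^2    [distributive law]
= 42m^2 + 110mn - 56m^2n - 72mn^2 - 42m - 54n + 72n^2    [combine like terms]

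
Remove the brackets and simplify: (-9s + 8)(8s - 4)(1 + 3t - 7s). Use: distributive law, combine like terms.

(-9s + 8)(8s - 4)(1 + 3t - 7s)
= (-72s^2 + 36s + 64s - 32)(1 + 3t - 7s)    [distributive law]
= (-72s^2 + 100s - 32)(1 + 3t - 7s)    [combine like terms]
= -72s^2 - 216s^2t + 504s^3 + 100s + 300st - 700s^2 - 32 - 96t + 224s    [distributive law]
= -772s^2 - 216s^2t + 504s^3 + 324s + 300st - 32 - 96t    [combine like terms]

-772s^2 - 216s^2t + 504s^3 + 324s + 300st - 32 - 96t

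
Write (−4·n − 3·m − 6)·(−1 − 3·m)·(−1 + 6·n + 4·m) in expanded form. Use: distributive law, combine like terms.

(−4·n − 3·m − 6)·(−1 − 3·m)·(−1 + 6·n + 4·m)
= (4·n + 12·m·n + 3·m + 9·m^2 + 6 + 18·m)·(−1 + 6·n + 4·m)    [distributive law]
= (4·n + 12·m·n + 21·m + 9·m^2 + 6)·(−1 + 6·n + 4·m)    [combine like terms]
= −4·n + 24·n^2 + 16·m·n − 12·m·n + 72·m·n^2 + 48·m^2·n − 21·m + 126·m·n + 84·m^2 − 9·m^2 + 54·m^2·n + 36·m^3 − 6 + 36·n + 24·m    [distributive law]
= 32·n + 24·n^2 + 130·m·n + 72·m·n^2 + 102·m^2·n + 3·m + 75·m^2 + 36·m^3 − 6    [combine like terms]

32·n + 24·n^2 + 130·m·n + 72·m·n^2 + 102·m^2·n + 3·m + 75·m^2 + 36·m^3 − 6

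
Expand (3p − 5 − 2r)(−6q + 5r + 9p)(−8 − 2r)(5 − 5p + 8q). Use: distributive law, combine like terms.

4800pq − 2448p^2q + 1152pq^2 + 1872pqr − 612p^2qr + 288pq^2r − 430pr − 840p^2r − 620pr^2 − 30p^2r^2 + 168pqr^2 − 2880p^2 + 1080p^3 + 270p^3r − 1200q − 1920q^2 + 820qr − 1248q^2r + 1000r + 650r^2 + 920qr^2 + 1800p − 192q^2r^2 + 100r^3 − 100pr^3 + 160qr^3

(3p − 5 − 2r)(−6q + 5r + 9p)(−8 − 2r)(5 − 5p + 8q)
= (−18pq + 15pr + 27p^2 + 30q − 25r − 45p + 12qr − 10r^2 − 18pr)(−8 − 2r)(5 − 5p + 8q)    [distributive law]
= (−18pq − 3pr + 27p^2 + 30q − 25r − 45p + 12qr − 10r^2)(−8 − 2r)(5 − 5p + 8q)    [combine like terms]
= (144pq + 36pqr + 24pr + 6pr^2 − 216p^2 − 54p^2r − 240q − 60qr + 200r + 50r^2 + 360p + 90pr − 96qr − 24qr^2 + 80r^2 + 20r^3)(5 − 5p + 8q)    [distributive law]
= (144pq + 36pqr + 114pr + 6pr^2 − 216p^2 − 54p^2r − 240q − 156qr + 200r + 130r^2 + 360p − 24qr^2 + 20r^3)(5 − 5p + 8q)    [combine like terms]
= 720pq − 720p^2q + 1152pq^2 + 180pqr − 180p^2qr + 288pq^2r + 570pr − 570p^2r + 912pqr + 30pr^2 − 30p^2r^2 + 48pqr^2 − 1080p^2 + 1080p^3 − 1728p^2q − 270p^2r + 270p^3r − 432p^2qr − 1200q + 1200pq − 1920q^2 − 780qr + 780pqr − 1248q^2r + 1000r − 1000pr + 1600qr + 650r^2 − 650pr^2 + 1040qr^2 + 1800p − 1800p^2 + 2880pq − 120qr^2 + 120pqr^2 − 192q^2r^2 + 100r^3 − 100pr^3 + 160qr^3    [distributive law]
= 4800pq − 2448p^2q + 1152pq^2 + 1872pqr − 612p^2qr + 288pq^2r − 430pr − 840p^2r − 620pr^2 − 30p^2r^2 + 168pqr^2 − 2880p^2 + 1080p^3 + 270p^3r − 1200q − 1920q^2 + 820qr − 1248q^2r + 1000r + 650r^2 + 920qr^2 + 1800p − 192q^2r^2 + 100r^3 − 100pr^3 + 160qr^3    [combine like terms]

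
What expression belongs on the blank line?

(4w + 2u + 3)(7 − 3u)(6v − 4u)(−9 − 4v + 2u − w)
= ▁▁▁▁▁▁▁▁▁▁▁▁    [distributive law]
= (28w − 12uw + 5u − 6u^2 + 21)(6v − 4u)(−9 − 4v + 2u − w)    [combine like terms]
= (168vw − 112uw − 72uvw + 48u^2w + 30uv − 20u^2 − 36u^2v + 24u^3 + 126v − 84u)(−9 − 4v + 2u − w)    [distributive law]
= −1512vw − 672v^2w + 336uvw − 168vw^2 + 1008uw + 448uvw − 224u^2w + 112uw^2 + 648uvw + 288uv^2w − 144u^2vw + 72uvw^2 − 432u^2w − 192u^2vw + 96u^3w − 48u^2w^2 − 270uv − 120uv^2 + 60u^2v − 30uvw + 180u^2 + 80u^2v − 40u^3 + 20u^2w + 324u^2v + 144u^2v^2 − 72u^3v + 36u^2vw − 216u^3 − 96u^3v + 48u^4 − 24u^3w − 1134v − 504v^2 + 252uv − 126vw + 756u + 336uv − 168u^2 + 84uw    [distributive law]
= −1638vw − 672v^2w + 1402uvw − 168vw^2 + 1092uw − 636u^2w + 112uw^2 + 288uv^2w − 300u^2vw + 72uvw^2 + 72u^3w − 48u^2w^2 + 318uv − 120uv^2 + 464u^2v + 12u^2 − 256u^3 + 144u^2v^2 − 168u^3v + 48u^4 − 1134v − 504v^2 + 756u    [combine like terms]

By distributive law:

(28w − 12uw + 14u − 6u^2 + 21 − 9u)(6v − 4u)(−9 − 4v + 2u − w)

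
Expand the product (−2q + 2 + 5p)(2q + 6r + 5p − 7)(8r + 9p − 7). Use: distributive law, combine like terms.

−32q^2r − 36pq^2 + 28q^2 − 96qr^2 − 108pqr + 228qr + 162pq − 126q + 96r^2 − 302pr − 196r − 400p^2 + 49p + 98 + 240pr^2 + 470p^2r + 225p^3

(−2q + 2 + 5p)(2q + 6r + 5p − 7)(8r + 9p − 7)
= (−4q^2 − 12qr − 10pq + 14q + 4q + 12r + 10p − 14 + 10pq + 30pr + 25p^2 − 35p)(8r + 9p − 7)    [distributive law]
= (−4q^2 − 12qr + 18q + 12r − 25p − 14 + 30pr + 25p^2)(8r + 9p − 7)    [combine like terms]
= −32q^2r − 36pq^2 + 28q^2 − 96qr^2 − 108pqr + 84qr + 144qr + 162pq − 126q + 96r^2 + 108pr − 84r − 200pr − 225p^2 + 175p − 112r − 126p + 98 + 240pr^2 + 270p^2r − 210pr + 200p^2r + 225p^3 − 175p^2    [distributive law]
= −32q^2r − 36pq^2 + 28q^2 − 96qr^2 − 108pqr + 228qr + 162pq − 126q + 96r^2 − 302pr − 196r − 400p^2 + 49p + 98 + 240pr^2 + 470p^2r + 225p^3    [combine like terms]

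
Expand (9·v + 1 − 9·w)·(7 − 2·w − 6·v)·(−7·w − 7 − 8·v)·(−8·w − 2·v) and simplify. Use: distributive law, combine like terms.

390·v·w^2 + 886·v^2·w + 2828·v·w + 910·v^2 + 156·v^3 + 3420·v·w^3 + 72·v^2·w^2 − 3636·v^3·w − 864·v^4 − 3248·w^2 + 392·w + 98·v − 2632·w^3 + 1008·w^4

(9·v + 1 − 9·w)·(7 − 2·w − 6·v)·(−7·w − 7 − 8·v)·(−8·w − 2·v)
= (63·v − 18·v·w − 54·v^2 + 7 − 2·w − 6·v − 63·w + 18·w^2 + 54·v·w)·(−7·w − 7 − 8·v)·(−8·w − 2·v)    [distributive law]
= (57·v + 36·v·w − 54·v^2 + 7 − 65·w + 18·w^2)·(−7·w − 7 − 8·v)·(−8·w − 2·v)    [combine like terms]
= (−399·v·w − 399·v − 456·v^2 − 252·v·w^2 − 252·v·w − 288·v^2·w + 378·v^2·w + 378·v^2 + 432·v^3 − 49·w − 49 − 56·v + 455·w^2 + 455·w + 520·v·w − 126·w^3 − 126·w^2 − 144·v·w^2)·(−8·w − 2·v)    [distributive law]
= (−131·v·w − 455·v − 78·v^2 − 396·v·w^2 + 90·v^2·w + 432·v^3 + 406·w − 49 + 329·w^2 − 126·w^3)·(−8·w − 2·v)    [combine like terms]
= 1048·v·w^2 + 262·v^2·w + 3640·v·w + 910·v^2 + 624·v^2·w + 156·v^3 + 3168·v·w^3 + 792·v^2·w^2 − 720·v^2·w^2 − 180·v^3·w − 3456·v^3·w − 864·v^4 − 3248·w^2 − 812·v·w + 392·w + 98·v − 2632·w^3 − 658·v·w^2 + 1008·w^4 + 252·v·w^3    [distributive law]
= 390·v·w^2 + 886·v^2·w + 2828·v·w + 910·v^2 + 156·v^3 + 3420·v·w^3 + 72·v^2·w^2 − 3636·v^3·w − 864·v^4 − 3248·w^2 + 392·w + 98·v − 2632·w^3 + 1008·w^4    [combine like terms]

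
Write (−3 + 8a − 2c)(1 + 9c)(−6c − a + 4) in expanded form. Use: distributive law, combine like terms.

(−3 + 8a − 2c)(1 + 9c)(−6c − a + 4)
= (−3 − 27c + 8a + 72ac − 2c − 18c^2)(−6c − a + 4)    [distributive law]
= (−3 − 29c + 8a + 72ac − 18c^2)(−6c − a + 4)    [combine like terms]
= 18c + 3a − 12 + 174c^2 + 29ac − 116c − 48ac − 8a^2 + 32a − 432ac^2 − 72a^2c + 288ac + 108c^3 + 18ac^2 − 72c^2    [distributive law]
= −98c + 35a − 12 + 102c^2 + 269ac − 8a^2 − 414ac^2 − 72a^2c + 108c^3    [combine like terms]

−98c + 35a − 12 + 102c^2 + 269ac − 8a^2 − 414ac^2 − 72a^2c + 108c^3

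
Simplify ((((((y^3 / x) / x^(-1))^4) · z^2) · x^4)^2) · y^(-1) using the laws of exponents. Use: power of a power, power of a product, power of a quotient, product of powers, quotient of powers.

x^8y^23z^4

((((((y^3 / x) / x^(-1))^4) · z^2) · x^4)^2) · y^(-1)
= ((((((y^3 / x) / x^(-1))^4) · z^2)^2) · ((x^4)^2)) · y^(-1)    [power of a product]
= ((((((y^3 / x) / x^(-1))^4)^2) · ((z^2)^2)) · ((x^4)^2)) · y^(-1)    [power of a product]
= (((((y^3 / x) / x^(-1))^8) · ((z^2)^2)) · ((x^4)^2)) · y^(-1)    [power of a power]
= (((((y^3 / x)^8) / ((x^(-1))^8)) · ((z^2)^2)) · ((x^4)^2)) · y^(-1)    [power of a quotient]
= ((((((y^3)^8) / (x^8)) / ((x^(-1))^8)) · ((z^2)^2)) · ((x^4)^2)) · y^(-1)    [power of a quotient]
= ((((y^24 / (x^8)) / ((x^(-1))^8)) · ((z^2)^2)) · ((x^4)^2)) · y^(-1)    [power of a power]
= ((((y^24 / x^8) / x^(-8)) · ((z^2)^2)) · ((x^4)^2)) · y^(-1)    [power of a power]
= ((((y^24 / x^8) / x^(-8)) · z^4) · ((x^4)^2)) · y^(-1)    [power of a power]
= ((((y^24 / x^8) / x^(-8)) · z^4) · x^8) · y^(-1)    [power of a power]
= x^8y^23z^4    [quotient of powers; product of powers]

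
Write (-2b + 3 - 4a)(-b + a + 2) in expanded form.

2b^2 + 2ab - 7b - 5a + 6 - 4a^2

(-2b + 3 - 4a)(-b + a + 2)
= 2b^2 - 2ab - 4b - 3b + 3a + 6 + 4ab - 4a^2 - 8a    [distributive law]
= 2b^2 + 2ab - 7b - 5a + 6 - 4a^2    [combine like terms]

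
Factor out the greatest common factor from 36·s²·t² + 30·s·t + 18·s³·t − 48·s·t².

6·s·t(6·s·t + 5 + 3·s² − 8·t)

36·s²·t² + 30·s·t + 18·s³·t − 48·s·t²
= 6(6·s²·t² + 5·s·t + 3·s³·t − 8·s·t²)    [factor out 6]
= 6·s·t(6·s·t + 5 + 3·s² − 8·t)    [factor out s·t]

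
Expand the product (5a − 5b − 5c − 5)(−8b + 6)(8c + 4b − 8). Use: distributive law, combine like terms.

(5a − 5b − 5c − 5)(−8b + 6)(8c + 4b − 8)
= (−40ab + 30a + 40b^2 − 30b + 40bc − 30c + 40b − 30)(8c + 4b − 8)    [distributive law]
= (−40ab + 30a + 40b^2 + 10b + 40bc − 30c − 30)(8c + 4b − 8)    [combine like terms]
= −320abc − 160ab^2 + 320ab + 240ac + 120ab − 240a + 320b^2c + 160b^3 − 320b^2 + 80bc + 40b^2 − 80b + 320bc^2 + 160b^2c − 320bc − 240c^2 − 120bc + 240c − 240c − 120b + 240    [distributive law]
= −320abc − 160ab^2 + 440ab + 240ac − 240a + 480b^2c + 160b^3 − 280b^2 − 360bc − 200b + 320bc^2 − 240c^2 + 240    [combine like terms]

−320abc − 160ab^2 + 440ab + 240ac − 240a + 480b^2c + 160b^3 − 280b^2 − 360bc − 200b + 320bc^2 − 240c^2 + 240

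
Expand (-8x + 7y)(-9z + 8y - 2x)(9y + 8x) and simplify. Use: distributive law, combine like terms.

(-8x + 7y)(-9z + 8y - 2x)(9y + 8x)
= (72xz - 64xy + 16x² - 63yz + 56y² - 14xy)(9y + 8x)    [distributive law]
= (72xz - 78xy + 16x² - 63yz + 56y²)(9y + 8x)    [combine like terms]
= 648xyz + 576x²z - 702xy² - 624x²y + 144x²y + 128x³ - 567y²z - 504xyz + 504y³ + 448xy²    [distributive law]
= 144xyz + 576x²z - 254xy² - 480x²y + 128x³ - 567y²z + 504y³    [combine like terms]

144xyz + 576x²z - 254xy² - 480x²y + 128x³ - 567y²z + 504y³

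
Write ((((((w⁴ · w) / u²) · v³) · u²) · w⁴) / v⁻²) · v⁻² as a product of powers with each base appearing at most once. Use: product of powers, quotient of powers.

((((((w⁴ · w) / u²) · v³) · u²) · w⁴) / v⁻²) · v⁻²
= (((((w⁵ / u²) · v³) · u²) · w⁴) / v⁻²) · v⁻²    [product of powers]
= v³·w⁹    [quotient of powers; product of powers]

v³·w⁹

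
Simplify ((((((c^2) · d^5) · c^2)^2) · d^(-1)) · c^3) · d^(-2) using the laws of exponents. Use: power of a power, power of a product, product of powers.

c^11d^7

((((((c^2) · d^5) · c^2)^2) · d^(-1)) · c^3) · d^(-2)
= ((((((c^2) · d^5)^2) · ((c^2)^2)) · d^(-1)) · c^3) · d^(-2)    [power of a product]
= ((((((c^2)^2) · ((d^5)^2)) · ((c^2)^2)) · d^(-1)) · c^3) · d^(-2)    [power of a product]
= (((((c^4) · ((d^5)^2)) · ((c^2)^2)) · d^(-1)) · c^3) · d^(-2)    [power of a power]
= ((((c^4 · d^10) · ((c^2)^2)) · d^(-1)) · c^3) · d^(-2)    [power of a power]
= ((((c^4 · d^10) · c^4) · d^(-1)) · c^3) · d^(-2)    [power of a power]
= c^11d^7    [product of powers]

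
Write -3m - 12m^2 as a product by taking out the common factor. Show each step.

3m(-1 - 4m)

-3m - 12m^2
= 3(-m - 4m^2)    [factor out 3]
= 3m(-1 - 4m)    [factor out m]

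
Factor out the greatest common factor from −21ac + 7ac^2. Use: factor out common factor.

−21ac + 7ac^2
= 7(−3ac + ac^2)    [factor out 7]
= 7ac(−3 + c)    [factor out ac]

7ac(−3 + c)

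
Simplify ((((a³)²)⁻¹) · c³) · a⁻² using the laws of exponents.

((((a³)²)⁻¹) · c³) · a⁻²
= (((a³)⁻²) · c³) · a⁻²    [power of a power]
= (a⁻⁶ · c³) · a⁻²    [power of a power]
= a⁻⁸c³    [product of powers]

a⁻⁸c³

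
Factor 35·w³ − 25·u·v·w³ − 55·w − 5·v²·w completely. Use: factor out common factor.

35·w³ − 25·u·v·w³ − 55·w − 5·v²·w
= 5(7·w³ − 5·u·v·w³ − 11·w − v²·w)    [factor out 5]
= 5·w(7·w² − 5·u·v·w² − 11 − v²)    [factor out w]

5·w(7·w² − 5·u·v·w² − 11 − v²)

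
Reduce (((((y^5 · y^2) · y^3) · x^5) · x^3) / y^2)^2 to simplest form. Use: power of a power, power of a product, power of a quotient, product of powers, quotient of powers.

x^16y^16

(((((y^5 · y^2) · y^3) · x^5) · x^3) / y^2)^2
= (((((y^5 · y^2) · y^3) · x^5) · x^3)^2) / ((y^2)^2)    [power of a quotient]
= (((((y^5 · y^2) · y^3) · x^5)^2) · ((x^3)^2)) / ((y^2)^2)    [power of a product]
= (((((y^5 · y^2) · y^3)^2) · ((x^5)^2)) · ((x^3)^2)) / ((y^2)^2)    [power of a product]
= (((((y^5 · y^2)^2) · ((y^3)^2)) · ((x^5)^2)) · ((x^3)^2)) / ((y^2)^2)    [power of a product]
= ((((((y^5)^2) · ((y^2)^2)) · ((y^3)^2)) · ((x^5)^2)) · ((x^3)^2)) / ((y^2)^2)    [power of a product]
= ((((y^10 · ((y^2)^2)) · ((y^3)^2)) · ((x^5)^2)) · ((x^3)^2)) / ((y^2)^2)    [power of a power]
= ((((y^10 · y^4) · ((y^3)^2)) · ((x^5)^2)) · ((x^3)^2)) / ((y^2)^2)    [power of a power]
= (((y^14 · ((y^3)^2)) · ((x^5)^2)) · ((x^3)^2)) / ((y^2)^2)    [product of powers]
= (((y^14 · y^6) · ((x^5)^2)) · ((x^3)^2)) / ((y^2)^2)    [power of a power]
= ((y^20 · ((x^5)^2)) · ((x^3)^2)) / ((y^2)^2)    [product of powers]
= ((y^20 · x^10) · ((x^3)^2)) / ((y^2)^2)    [power of a power]
= ((y^20 · x^10) · x^6) / ((y^2)^2)    [power of a power]
= ((y^20 · x^10) · x^6) / y^4    [power of a power]
= x^16y^16    [quotient of powers; product of powers]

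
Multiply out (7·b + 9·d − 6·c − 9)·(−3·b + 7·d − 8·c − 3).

(7·b + 9·d − 6·c − 9)·(−3·b + 7·d − 8·c − 3)
= −21·b^2 + 49·b·d − 56·b·c − 21·b − 27·b·d + 63·d^2 − 72·c·d − 27·d + 18·b·c − 42·c·d + 48·c^2 + 18·c + 27·b − 63·d + 72·c + 27    [distributive law]
= −21·b^2 + 22·b·d − 38·b·c + 6·b + 63·d^2 − 114·c·d − 90·d + 48·c^2 + 90·c + 27    [combine like terms]

−21·b^2 + 22·b·d − 38·b·c + 6·b + 63·d^2 − 114·c·d − 90·d + 48·c^2 + 90·c + 27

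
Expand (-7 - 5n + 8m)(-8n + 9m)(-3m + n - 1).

(-7 - 5n + 8m)(-8n + 9m)(-3m + n - 1)
= (56n - 63m + 40n^2 - 45mn - 64mn + 72m^2)(-3m + n - 1)    [distributive law]
= (56n - 63m + 40n^2 - 109mn + 72m^2)(-3m + n - 1)    [combine like terms]
= -168mn + 56n^2 - 56n + 189m^2 - 63mn + 63m - 120mn^2 + 40n^3 - 40n^2 + 327m^2n - 109mn^2 + 109mn - 216m^3 + 72m^2n - 72m^2    [distributive law]
= -122mn + 16n^2 - 56n + 117m^2 + 63m - 229mn^2 + 40n^3 + 399m^2n - 216m^3    [combine like terms]

-122mn + 16n^2 - 56n + 117m^2 + 63m - 229mn^2 + 40n^3 + 399m^2n - 216m^3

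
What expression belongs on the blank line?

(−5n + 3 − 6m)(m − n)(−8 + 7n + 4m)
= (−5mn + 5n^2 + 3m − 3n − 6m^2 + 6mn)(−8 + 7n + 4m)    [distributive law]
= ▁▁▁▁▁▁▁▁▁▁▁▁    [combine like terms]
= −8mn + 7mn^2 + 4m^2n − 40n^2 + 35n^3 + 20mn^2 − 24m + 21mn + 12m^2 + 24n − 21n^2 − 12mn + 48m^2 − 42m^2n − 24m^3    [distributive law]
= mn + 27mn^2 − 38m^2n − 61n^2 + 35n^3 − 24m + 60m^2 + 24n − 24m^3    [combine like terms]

After combine like terms, the bracketed line is:

(mn + 5n^2 + 3m − 3n − 6m^2)(−8 + 7n + 4m)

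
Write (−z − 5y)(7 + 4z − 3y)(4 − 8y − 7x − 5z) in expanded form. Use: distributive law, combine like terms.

(−z − 5y)(7 + 4z − 3y)(4 − 8y − 7x − 5z)
= (−7z − 4z^2 + 3yz − 35y − 20yz + 15y^2)(4 − 8y − 7x − 5z)    [distributive law]
= (−7z − 4z^2 − 17yz − 35y + 15y^2)(4 − 8y − 7x − 5z)    [combine like terms]
= −28z + 56yz + 49xz + 35z^2 − 16z^2 + 32yz^2 + 28xz^2 + 20z^3 − 68yz + 136y^2z + 119xyz + 85yz^2 − 140y + 280y^2 + 245xy + 175yz + 60y^2 − 120y^3 − 105xy^2 − 75y^2z    [distributive law]
= −28z + 163yz + 49xz + 19z^2 + 117yz^2 + 28xz^2 + 20z^3 + 61y^2z + 119xyz − 140y + 340y^2 + 245xy − 120y^3 − 105xy^2    [combine like terms]

−28z + 163yz + 49xz + 19z^2 + 117yz^2 + 28xz^2 + 20z^3 + 61y^2z + 119xyz − 140y + 340y^2 + 245xy − 120y^3 − 105xy^2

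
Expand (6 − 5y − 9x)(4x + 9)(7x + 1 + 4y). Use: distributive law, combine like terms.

(6 − 5y − 9x)(4x + 9)(7x + 1 + 4y)
= (24x + 54 − 20xy − 45y − 36x² − 81x)(7x + 1 + 4y)    [distributive law]
= (−57x + 54 − 20xy − 45y − 36x²)(7x + 1 + 4y)    [combine like terms]
= −399x² − 57x − 228xy + 378x + 54 + 216y − 140x²y − 20xy − 80xy² − 315xy − 45y − 180y² − 252x³ − 36x² − 144x²y    [distributive law]
= −435x² + 321x − 563xy + 54 + 171y − 284x²y − 80xy² − 180y² − 252x³    [combine like terms]

−435x² + 321x − 563xy + 54 + 171y − 284x²y − 80xy² − 180y² − 252x³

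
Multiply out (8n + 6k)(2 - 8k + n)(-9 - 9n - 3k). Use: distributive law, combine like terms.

(8n + 6k)(2 - 8k + n)(-9 - 9n - 3k)
= (16n - 64kn + 8n^2 + 12k - 48k^2 + 6kn)(-9 - 9n - 3k)    [distributive law]
= (16n - 58kn + 8n^2 + 12k - 48k^2)(-9 - 9n - 3k)    [combine like terms]
= -144n - 144n^2 - 48kn + 522kn + 522kn^2 + 174k^2n - 72n^2 - 72n^3 - 24kn^2 - 108k - 108kn - 36k^2 + 432k^2 + 432k^2n + 144k^3    [distributive law]
= -144n - 216n^2 + 366kn + 498kn^2 + 606k^2n - 72n^3 - 108k + 396k^2 + 144k^3    [combine like terms]

-144n - 216n^2 + 366kn + 498kn^2 + 606k^2n - 72n^3 - 108k + 396k^2 + 144k^3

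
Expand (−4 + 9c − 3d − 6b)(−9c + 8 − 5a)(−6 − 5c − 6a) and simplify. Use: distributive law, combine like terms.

−488c − 54c^2 − 478ac + 192 + 72a − 120a^2 + 405c^3 + 711ac^2 + 270a^2c − 42cd − 135c^2d − 237acd + 144d + 54ad − 90a^2d − 84bc − 270bc^2 − 474abc + 288b + 108ab − 180a^2b

(−4 + 9c − 3d − 6b)(−9c + 8 − 5a)(−6 − 5c − 6a)
= (36c − 32 + 20a − 81c^2 + 72c − 45ac + 27cd − 24d + 15ad + 54bc − 48b + 30ab)(−6 − 5c − 6a)    [distributive law]
= (108c − 32 + 20a − 81c^2 − 45ac + 27cd − 24d + 15ad + 54bc − 48b + 30ab)(−6 − 5c − 6a)    [combine like terms]
= −648c − 540c^2 − 648ac + 192 + 160c + 192a − 120a − 100ac − 120a^2 + 486c^2 + 405c^3 + 486ac^2 + 270ac + 225ac^2 + 270a^2c − 162cd − 135c^2d − 162acd + 144d + 120cd + 144ad − 90ad − 75acd − 90a^2d − 324bc − 270bc^2 − 324abc + 288b + 240bc + 288ab − 180ab − 150abc − 180a^2b    [distributive law]
= −488c − 54c^2 − 478ac + 192 + 72a − 120a^2 + 405c^3 + 711ac^2 + 270a^2c − 42cd − 135c^2d − 237acd + 144d + 54ad − 90a^2d − 84bc − 270bc^2 − 474abc + 288b + 108ab − 180a^2b    [combine like terms]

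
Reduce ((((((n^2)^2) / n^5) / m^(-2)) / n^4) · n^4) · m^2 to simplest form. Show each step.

m^4n^(-1)

((((((n^2)^2) / n^5) / m^(-2)) / n^4) · n^4) · m^2
= ((((n^4 / n^5) / m^(-2)) / n^4) · n^4) · m^2    [power of a power]
= (((n^(-1) / m^(-2)) / n^4) · n^4) · m^2    [quotient of powers]
= m^4n^(-1)    [quotient of powers; product of powers]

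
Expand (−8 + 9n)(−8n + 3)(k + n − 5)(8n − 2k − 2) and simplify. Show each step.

(−8 + 9n)(−8n + 3)(k + n − 5)(8n − 2k − 2)
= (64n − 24 − 72n^2 + 27n)(k + n − 5)(8n − 2k − 2)    [distributive law]
= (91n − 24 − 72n^2)(k + n − 5)(8n − 2k − 2)    [combine like terms]
= (91kn + 91n^2 − 455n − 24k − 24n + 120 − 72kn^2 − 72n^3 + 360n^2)(8n − 2k − 2)    [distributive law]
= (91kn + 451n^2 − 479n − 24k + 120 − 72kn^2 − 72n^3)(8n − 2k − 2)    [combine like terms]
= 728kn^2 − 182k^2n − 182kn + 3608n^3 − 902kn^2 − 902n^2 − 3832n^2 + 958kn + 958n − 192kn + 48k^2 + 48k + 960n − 240k − 240 − 576kn^3 + 144k^2n^2 + 144kn^2 − 576n^4 + 144kn^3 + 144n^3    [distributive law]
= −30kn^2 − 182k^2n + 584kn + 3752n^3 − 4734n^2 + 1918n + 48k^2 − 192k − 240 − 432kn^3 + 144k^2n^2 − 576n^4    [combine like terms]

−30kn^2 − 182k^2n + 584kn + 3752n^3 − 4734n^2 + 1918n + 48k^2 − 192k − 240 − 432kn^3 + 144k^2n^2 − 576n^4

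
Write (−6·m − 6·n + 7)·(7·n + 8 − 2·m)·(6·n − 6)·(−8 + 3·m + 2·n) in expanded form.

1830·m·n² − 396·m²·n² − 1116·m·n³ + 3270·m·n − 1296·m²·n − 3984·m + 1692·m² + 216·m³·n − 216·m³ + 2532·n³ − 504·n⁴ − 1404·n² − 3312·n + 2688

(−6·m − 6·n + 7)·(7·n + 8 − 2·m)·(6·n − 6)·(−8 + 3·m + 2·n)
= (−42·m·n − 48·m + 12·m² − 42·n² − 48·n + 12·m·n + 49·n + 56 − 14·m)·(6·n − 6)·(−8 + 3·m + 2·n)    [distributive law]
= (−30·m·n − 62·m + 12·m² − 42·n² + n + 56)·(6·n − 6)·(−8 + 3·m + 2·n)    [combine like terms]
= (−180·m·n² + 180·m·n − 372·m·n + 372·m + 72·m²·n − 72·m² − 252·n³ + 252·n² + 6·n² − 6·n + 336·n − 336)·(−8 + 3·m + 2·n)    [distributive law]
= (−180·m·n² − 192·m·n + 372·m + 72·m²·n − 72·m² − 252·n³ + 258·n² + 330·n − 336)·(−8 + 3·m + 2·n)    [combine like terms]
= 1440·m·n² − 540·m²·n² − 360·m·n³ + 1536·m·n − 576·m²·n − 384·m·n² − 2976·m + 1116·m² + 744·m·n − 576·m²·n + 216·m³·n + 144·m²·n² + 576·m² − 216·m³ − 144·m²·n + 2016·n³ − 756·m·n³ − 504·n⁴ − 2064·n² + 774·m·n² + 516·n³ − 2640·n + 990·m·n + 660·n² + 2688 − 1008·m − 672·n    [distributive law]
= 1830·m·n² − 396·m²·n² − 1116·m·n³ + 3270·m·n − 1296·m²·n − 3984·m + 1692·m² + 216·m³·n − 216·m³ + 2532·n³ − 504·n⁴ − 1404·n² − 3312·n + 2688    [combine like terms]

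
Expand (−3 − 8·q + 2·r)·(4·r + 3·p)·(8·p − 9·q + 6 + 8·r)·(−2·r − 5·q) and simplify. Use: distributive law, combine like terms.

(−3 − 8·q + 2·r)·(4·r + 3·p)·(8·p − 9·q + 6 + 8·r)·(−2·r − 5·q)
= (−12·r − 9·p − 32·q·r − 24·p·q + 8·r^2 + 6·p·r)·(8·p − 9·q + 6 + 8·r)·(−2·r − 5·q)    [distributive law]
= (−96·p·r + 108·q·r − 72·r − 96·r^2 − 72·p^2 + 81·p·q − 54·p − 72·p·r − 256·p·q·r + 288·q^2·r − 192·q·r − 256·q·r^2 − 192·p^2·q + 216·p·q^2 − 144·p·q − 192·p·q·r + 64·p·r^2 − 72·q·r^2 + 48·r^2 + 64·r^3 + 48·p^2·r − 54·p·q·r + 36·p·r + 48·p·r^2)·(−2·r − 5·q)    [distributive law]
= (−132·p·r − 84·q·r − 72·r − 48·r^2 − 72·p^2 − 63·p·q − 54·p − 502·p·q·r + 288·q^2·r − 328·q·r^2 − 192·p^2·q + 216·p·q^2 + 112·p·r^2 + 64·r^3 + 48·p^2·r)·(−2·r − 5·q)    [combine like terms]
= 264·p·r^2 + 660·p·q·r + 168·q·r^2 + 420·q^2·r + 144·r^2 + 360·q·r + 96·r^3 + 240·q·r^2 + 144·p^2·r + 360·p^2·q + 126·p·q·r + 315·p·q^2 + 108·p·r + 270·p·q + 1004·p·q·r^2 + 2510·p·q^2·r − 576·q^2·r^2 − 1440·q^3·r + 656·q·r^3 + 1640·q^2·r^2 + 384·p^2·q·r + 960·p^2·q^2 − 432·p·q^2·r − 1080·p·q^3 − 224·p·r^3 − 560·p·q·r^2 − 128·r^4 − 320·q·r^3 − 96·p^2·r^2 − 240·p^2·q·r    [distributive law]
= 264·p·r^2 + 786·p·q·r + 408·q·r^2 + 420·q^2·r + 144·r^2 + 360·q·r + 96·r^3 + 144·p^2·r + 360·p^2·q + 315·p·q^2 + 108·p·r + 270·p·q + 444·p·q·r^2 + 2078·p·q^2·r + 1064·q^2·r^2 − 1440·q^3·r + 336·q·r^3 + 144·p^2·q·r + 960·p^2·q^2 − 1080·p·q^3 − 224·p·r^3 − 128·r^4 − 96·p^2·r^2    [combine like terms]

264·p·r^2 + 786·p·q·r + 408·q·r^2 + 420·q^2·r + 144·r^2 + 360·q·r + 96·r^3 + 144·p^2·r + 360·p^2·q + 315·p·q^2 + 108·p·r + 270·p·q + 444·p·q·r^2 + 2078·p·q^2·r + 1064·q^2·r^2 − 1440·q^3·r + 336·q·r^3 + 144·p^2·q·r + 960·p^2·q^2 − 1080·p·q^3 − 224·p·r^3 − 128·r^4 − 96·p^2·r^2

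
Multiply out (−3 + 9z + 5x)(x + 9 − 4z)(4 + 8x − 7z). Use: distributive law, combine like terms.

(−3 + 9z + 5x)(x + 9 − 4z)(4 + 8x − 7z)
= (−3x − 27 + 12z + 9xz + 81z − 36z² + 5x² + 45x − 20xz)(4 + 8x − 7z)    [distributive law]
= (42x − 27 + 93z − 11xz − 36z² + 5x²)(4 + 8x − 7z)    [combine like terms]
= 168x + 336x² − 294xz − 108 − 216x + 189z + 372z + 744xz − 651z² − 44xz − 88x²z + 77xz² − 144z² − 288xz² + 252z³ + 20x² + 40x³ − 35x²z    [distributive law]
= −48x + 356x² + 406xz − 108 + 561z − 795z² − 123x²z − 211xz² + 252z³ + 40x³    [combine like terms]

−48x + 356x² + 406xz − 108 + 561z − 795z² − 123x²z − 211xz² + 252z³ + 40x³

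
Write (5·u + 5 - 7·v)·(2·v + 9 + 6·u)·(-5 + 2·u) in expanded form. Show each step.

54·u·v - 64·u^2·v - 285·u + 60·u^3 + 265·v - 225 + 70·v^2 - 28·u·v^2

(5·u + 5 - 7·v)·(2·v + 9 + 6·u)·(-5 + 2·u)
= (10·u·v + 45·u + 30·u^2 + 10·v + 45 + 30·u - 14·v^2 - 63·v - 42·u·v)·(-5 + 2·u)    [distributive law]
= (-32·u·v + 75·u + 30·u^2 - 53·v + 45 - 14·v^2)·(-5 + 2·u)    [combine like terms]
= 160·u·v - 64·u^2·v - 375·u + 150·u^2 - 150·u^2 + 60·u^3 + 265·v - 106·u·v - 225 + 90·u + 70·v^2 - 28·u·v^2    [distributive law]
= 54·u·v - 64·u^2·v - 285·u + 60·u^3 + 265·v - 225 + 70·v^2 - 28·u·v^2    [combine like terms]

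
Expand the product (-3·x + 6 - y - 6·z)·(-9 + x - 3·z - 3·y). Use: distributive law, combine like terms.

(-3·x + 6 - y - 6·z)·(-9 + x - 3·z - 3·y)
= 27·x - 3·x² + 9·x·z + 9·x·y - 54 + 6·x - 18·z - 18·y + 9·y - x·y + 3·y·z + 3·y² + 54·z - 6·x·z + 18·z² + 18·y·z    [distributive law]
= 33·x - 3·x² + 3·x·z + 8·x·y - 54 + 36·z - 9·y + 21·y·z + 3·y² + 18·z²    [combine like terms]

33·x - 3·x² + 3·x·z + 8·x·y - 54 + 36·z - 9·y + 21·y·z + 3·y² + 18·z²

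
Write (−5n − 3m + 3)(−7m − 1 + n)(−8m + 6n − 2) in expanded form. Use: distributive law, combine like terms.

(−5n − 3m + 3)(−7m − 1 + n)(−8m + 6n − 2)
= (35mn + 5n − 5n² + 21m² + 3m − 3mn − 21m − 3 + 3n)(−8m + 6n − 2)    [distributive law]
= (32mn + 8n − 5n² + 21m² − 18m − 3)(−8m + 6n − 2)    [combine like terms]
= −256m²n + 192mn² − 64mn − 64mn + 48n² − 16n + 40mn² − 30n³ + 10n² − 168m³ + 126m²n − 42m² + 144m² − 108mn + 36m + 24m − 18n + 6    [distributive law]
= −130m²n + 232mn² − 236mn + 58n² − 34n − 30n³ − 168m³ + 102m² + 60m + 6    [combine like terms]

−130m²n + 232mn² − 236mn + 58n² − 34n − 30n³ − 168m³ + 102m² + 60m + 6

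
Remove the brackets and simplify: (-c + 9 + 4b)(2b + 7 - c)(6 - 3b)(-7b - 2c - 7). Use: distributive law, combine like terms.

-30b^2c - 45bc^2 + 414bc - 78b^3c - 15b^2c^2 + 150c^2 - 84c - 12c^3 + 6bc^3 + 21b^2 - 3255b + 798b^3 - 2646 + 168b^4

(-c + 9 + 4b)(2b + 7 - c)(6 - 3b)(-7b - 2c - 7)
= (-2bc - 7c + c^2 + 18b + 63 - 9c + 8b^2 + 28b - 4bc)(6 - 3b)(-7b - 2c - 7)    [distributive law]
= (-6bc - 16c + c^2 + 46b + 63 + 8b^2)(6 - 3b)(-7b - 2c - 7)    [combine like terms]
= (-36bc + 18b^2c - 96c + 48bc + 6c^2 - 3bc^2 + 276b - 138b^2 + 378 - 189b + 48b^2 - 24b^3)(-7b - 2c - 7)    [distributive law]
= (12bc + 18b^2c - 96c + 6c^2 - 3bc^2 + 87b - 90b^2 + 378 - 24b^3)(-7b - 2c - 7)    [combine like terms]
= -84b^2c - 24bc^2 - 84bc - 126b^3c - 36b^2c^2 - 126b^2c + 672bc + 192c^2 + 672c - 42bc^2 - 12c^3 - 42c^2 + 21b^2c^2 + 6bc^3 + 21bc^2 - 609b^2 - 174bc - 609b + 630b^3 + 180b^2c + 630b^2 - 2646b - 756c - 2646 + 168b^4 + 48b^3c + 168b^3    [distributive law]
= -30b^2c - 45bc^2 + 414bc - 78b^3c - 15b^2c^2 + 150c^2 - 84c - 12c^3 + 6bc^3 + 21b^2 - 3255b + 798b^3 - 2646 + 168b^4    [combine like terms]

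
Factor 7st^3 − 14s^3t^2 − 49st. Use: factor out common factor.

7st^3 − 14s^3t^2 − 49st
= 7(st^3 − 2s^3t^2 − 7st)    [factor out 7]
= 7st(t^2 − 2s^2t − 7)    [factor out st]

7st(t^2 − 2s^2t − 7)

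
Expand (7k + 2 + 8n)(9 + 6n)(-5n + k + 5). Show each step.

-21kn + 63k^2 + 333k - 162kn^2 + 42k^2n + 330n + 90 - 180n^2 - 240n^3

(7k + 2 + 8n)(9 + 6n)(-5n + k + 5)
= (63k + 42kn + 18 + 12n + 72n + 48n^2)(-5n + k + 5)    [distributive law]
= (63k + 42kn + 18 + 84n + 48n^2)(-5n + k + 5)    [combine like terms]
= -315kn + 63k^2 + 315k - 210kn^2 + 42k^2n + 210kn - 90n + 18k + 90 - 420n^2 + 84kn + 420n - 240n^3 + 48kn^2 + 240n^2    [distributive law]
= -21kn + 63k^2 + 333k - 162kn^2 + 42k^2n + 330n + 90 - 180n^2 - 240n^3    [combine like terms]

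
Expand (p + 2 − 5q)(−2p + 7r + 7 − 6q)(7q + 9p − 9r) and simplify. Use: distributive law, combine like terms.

22p²q − 18p³ + 81p²r − 302pqr − 63pr² − 402pq + 27p² + 99pr + 298pq² + 521qr − 126r² + 98q + 126p − 126r − 329q² − 515q²r + 315qr² + 210q³

(p + 2 − 5q)(−2p + 7r + 7 − 6q)(7q + 9p − 9r)
= (−2p² + 7pr + 7p − 6pq − 4p + 14r + 14 − 12q + 10pq − 35qr − 35q + 30q²)(7q + 9p − 9r)    [distributive law]
= (−2p² + 7pr + 3p + 4pq + 14r + 14 − 47q − 35qr + 30q²)(7q + 9p − 9r)    [combine like terms]
= −14p²q − 18p³ + 18p²r + 49pqr + 63p²r − 63pr² + 21pq + 27p² − 27pr + 28pq² + 36p²q − 36pqr + 98qr + 126pr − 126r² + 98q + 126p − 126r − 329q² − 423pq + 423qr − 245q²r − 315pqr + 315qr² + 210q³ + 270pq² − 270q²r    [distributive law]
= 22p²q − 18p³ + 81p²r − 302pqr − 63pr² − 402pq + 27p² + 99pr + 298pq² + 521qr − 126r² + 98q + 126p − 126r − 329q² − 515q²r + 315qr² + 210q³    [combine like terms]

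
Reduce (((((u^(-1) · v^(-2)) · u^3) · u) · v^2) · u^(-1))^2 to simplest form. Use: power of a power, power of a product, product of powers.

u^4

(((((u^(-1) · v^(-2)) · u^3) · u) · v^2) · u^(-1))^2
= (((((u^(-1) · v^(-2)) · u^3) · u) · v^2)^2) · ((u^(-1))^2)    [power of a product]
= (((((u^(-1) · v^(-2)) · u^3) · u)^2) · ((v^2)^2)) · ((u^(-1))^2)    [power of a product]
= (((((u^(-1) · v^(-2)) · u^3)^2) · (u^2)) · ((v^2)^2)) · ((u^(-1))^2)    [power of a product]
= (((((u^(-1) · v^(-2))^2) · ((u^3)^2)) · (u^2)) · ((v^2)^2)) · ((u^(-1))^2)    [power of a product]
= ((((((u^(-1))^2) · ((v^(-2))^2)) · ((u^3)^2)) · (u^2)) · ((v^2)^2)) · ((u^(-1))^2)    [power of a product]
= ((((u^(-2) · ((v^(-2))^2)) · ((u^3)^2)) · (u^2)) · ((v^2)^2)) · ((u^(-1))^2)    [power of a power]
= ((((u^(-2) · v^(-4)) · ((u^3)^2)) · (u^2)) · ((v^2)^2)) · ((u^(-1))^2)    [power of a power]
= ((((u^(-2) · v^(-4)) · u^6) · (u^2)) · ((v^2)^2)) · ((u^(-1))^2)    [power of a power]
= ((((u^(-2) · v^(-4)) · u^6) · u^2) · v^4) · ((u^(-1))^2)    [power of a power]
= ((((u^(-2) · v^(-4)) · u^6) · u^2) · v^4) · u^(-2)    [power of a power]
= u^4    [product of powers]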